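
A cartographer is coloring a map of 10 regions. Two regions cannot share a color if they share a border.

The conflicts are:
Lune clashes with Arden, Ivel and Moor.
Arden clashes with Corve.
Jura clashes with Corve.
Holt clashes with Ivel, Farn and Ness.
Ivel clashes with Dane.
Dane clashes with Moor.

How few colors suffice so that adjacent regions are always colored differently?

Holt and Ness conflict, so at least 2 colors are needed.
One proper 2-coloring: Lune=1, Arden=2, Jura=2, Holt=1, Corve=1, Ivel=2, Dane=1, Moor=2, Farn=2, Ness=2. No two conflicting regions share a color.

2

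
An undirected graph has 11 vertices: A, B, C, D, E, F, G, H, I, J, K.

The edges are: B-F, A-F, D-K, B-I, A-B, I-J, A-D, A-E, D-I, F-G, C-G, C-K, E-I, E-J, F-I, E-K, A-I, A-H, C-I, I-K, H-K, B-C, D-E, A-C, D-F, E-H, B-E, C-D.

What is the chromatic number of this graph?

4

A, B, F, I are mutually adjacent (a clique of size 4), so at least 4 colors are needed.
A valid assignment using 4 colors: A=3, B=4, C=2, D=4, E=2, F=2, G=1, H=1, I=1, J=3, K=3. No two adjacent vertices share a color.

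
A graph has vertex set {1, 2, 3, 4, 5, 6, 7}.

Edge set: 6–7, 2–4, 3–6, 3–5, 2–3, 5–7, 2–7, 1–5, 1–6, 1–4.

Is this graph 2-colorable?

The cycle 1-4-2-3-6-1 has odd length 5, so it cannot be 2-colored; at least 3 colors are needed.
So 2 colors are not enough.

No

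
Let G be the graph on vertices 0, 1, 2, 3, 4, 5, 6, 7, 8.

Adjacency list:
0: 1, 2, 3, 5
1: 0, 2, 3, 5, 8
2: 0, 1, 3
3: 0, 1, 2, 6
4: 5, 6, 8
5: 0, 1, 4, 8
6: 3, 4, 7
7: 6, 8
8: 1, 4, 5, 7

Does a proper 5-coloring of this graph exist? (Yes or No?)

Yes

The chromatic number is 4. 0, 1, 2, 3 form a clique, so at least 4 colors are needed.
4 colors suffice: 0=blue, 1=red, 2=yellow, 3=green, 4=yellow, 5=green, 6=red, 7=green, 8=blue.
Since 5 ≥ 4, a proper 5-coloring certainly exists.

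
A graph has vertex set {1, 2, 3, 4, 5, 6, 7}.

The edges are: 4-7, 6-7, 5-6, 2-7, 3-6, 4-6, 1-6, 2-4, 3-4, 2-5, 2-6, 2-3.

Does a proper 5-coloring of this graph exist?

The chromatic number is 4. 2, 4, 6, 7 form a clique, so at least 4 colors are needed.
One proper 4-coloring: 1=blue, 2=blue, 3=yellow, 4=green, 5=green, 6=red, 7=yellow.
Since 5 ≥ 4, a proper 5-coloring certainly exists.

Yes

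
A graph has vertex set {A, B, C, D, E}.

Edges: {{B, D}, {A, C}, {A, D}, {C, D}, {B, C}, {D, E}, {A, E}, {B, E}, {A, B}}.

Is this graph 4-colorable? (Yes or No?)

The chromatic number is 4. A, B, D, E are pairwise adjacent (a clique of size 4), so at least 4 colors are needed.
4 colors suffice: A=2, B=3, C=4, D=1, E=4.
That is already a proper 4-coloring.

Yes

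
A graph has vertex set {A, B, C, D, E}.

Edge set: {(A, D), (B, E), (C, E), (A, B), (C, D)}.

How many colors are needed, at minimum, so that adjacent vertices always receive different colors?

3

The cycle D-C-E-B-A-D has odd length 5, so it cannot be 2-colored; at least 3 colors are needed.
3 colors suffice: color red → {A, E}; color blue → {B, C}; color green → {D}. Each edge has distinct colors on its endpoints.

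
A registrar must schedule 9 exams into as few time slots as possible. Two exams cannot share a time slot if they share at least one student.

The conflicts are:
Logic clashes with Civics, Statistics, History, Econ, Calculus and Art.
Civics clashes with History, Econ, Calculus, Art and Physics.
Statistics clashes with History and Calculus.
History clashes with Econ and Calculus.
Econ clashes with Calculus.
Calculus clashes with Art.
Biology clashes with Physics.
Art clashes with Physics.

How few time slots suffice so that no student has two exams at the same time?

Logic, Civics, History, Econ, Calculus pairwise conflict, so at least 5 time slots are needed.
5 time slots suffice: time slot 1 → {Calculus, Physics}; time slot 2 → {Logic, Biology}; time slot 3 → {Civics, Statistics}; time slot 4 → {History, Art}; time slot 5 → {Econ}. No two conflicting exams share a time slot.

5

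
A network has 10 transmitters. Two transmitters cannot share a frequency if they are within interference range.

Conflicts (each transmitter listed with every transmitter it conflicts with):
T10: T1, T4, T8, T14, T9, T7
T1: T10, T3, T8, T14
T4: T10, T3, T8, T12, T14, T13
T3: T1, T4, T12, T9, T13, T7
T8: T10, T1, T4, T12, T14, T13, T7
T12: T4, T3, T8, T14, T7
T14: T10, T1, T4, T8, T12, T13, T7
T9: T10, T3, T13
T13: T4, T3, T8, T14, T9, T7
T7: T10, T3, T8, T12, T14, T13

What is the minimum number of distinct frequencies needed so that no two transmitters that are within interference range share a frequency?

4

T4, T8, T12, T14 are mutually in conflict, so at least 4 frequencies are needed.
4 frequencies suffice: frequency 1 → {T3, T8}; frequency 2 → {T14, T9}; frequency 3 → {T1, T4, T7}; frequency 4 → {T10, T12, T13}. Each listed conflict is separated.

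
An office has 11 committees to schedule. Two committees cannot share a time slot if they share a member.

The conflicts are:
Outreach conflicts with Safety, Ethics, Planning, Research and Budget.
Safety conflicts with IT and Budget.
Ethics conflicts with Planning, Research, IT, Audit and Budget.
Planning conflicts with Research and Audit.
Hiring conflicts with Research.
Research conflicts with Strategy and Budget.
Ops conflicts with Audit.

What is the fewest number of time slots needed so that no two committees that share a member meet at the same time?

4

Outreach, Ethics, Research, Budget all conflict with each other, so at least 4 time slots are needed.
4 time slots suffice: time slot 1 → {Safety, Ethics, Hiring, Ops, Strategy}; time slot 2 → {Research, IT, Audit}; time slot 3 → {Outreach}; time slot 4 → {Planning, Budget}. Each listed conflict is separated.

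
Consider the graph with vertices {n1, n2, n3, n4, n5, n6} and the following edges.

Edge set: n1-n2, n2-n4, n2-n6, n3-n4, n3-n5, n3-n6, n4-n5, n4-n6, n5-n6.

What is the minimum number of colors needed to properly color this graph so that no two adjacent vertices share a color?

4

n3, n4, n5, n6 are mutually adjacent (a clique of size 4), so at least 4 colors are needed.
4 colors suffice: color R → {n1, n4}; color B → {n6}; color G → {n2, n5}; color Y → {n3}. Every edge joins two different colors.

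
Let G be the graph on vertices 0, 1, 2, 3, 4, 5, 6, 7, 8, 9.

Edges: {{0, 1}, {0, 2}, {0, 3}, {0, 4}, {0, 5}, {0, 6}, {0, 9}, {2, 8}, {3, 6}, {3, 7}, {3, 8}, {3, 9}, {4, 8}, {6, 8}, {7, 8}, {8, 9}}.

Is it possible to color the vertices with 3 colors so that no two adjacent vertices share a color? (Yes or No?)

Yes

The chromatic number is 3. 3, 7, 8 form a triangle, so at least 3 colors are needed.
3 colors suffice: color a → {0, 8}; color b → {1, 2, 3, 4, 5}; color c → {6, 7, 9}.
That is already a proper 3-coloring.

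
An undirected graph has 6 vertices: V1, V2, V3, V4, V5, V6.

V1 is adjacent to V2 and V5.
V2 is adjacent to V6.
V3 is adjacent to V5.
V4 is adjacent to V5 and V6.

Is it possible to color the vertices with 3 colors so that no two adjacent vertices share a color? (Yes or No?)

Yes

The chromatic number is 3. The cycle V2-V1-V5-V4-V6-V2 has odd length 5, so it cannot be 2-colored; at least 3 colors are needed.
A valid assignment using 3 colors: V1=G, V2=B, V3=B, V4=B, V5=R, V6=R.
That is already a proper 3-coloring.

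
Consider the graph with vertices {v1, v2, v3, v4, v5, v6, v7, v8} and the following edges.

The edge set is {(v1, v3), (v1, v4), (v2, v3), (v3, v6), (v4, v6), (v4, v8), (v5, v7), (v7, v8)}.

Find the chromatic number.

v1 and v4 are adjacent, so at least 2 colors are needed.
A valid assignment using 2 colors: v1=2, v2=2, v3=1, v4=1, v5=2, v6=2, v7=1, v8=2. Every edge joins two different colors.

2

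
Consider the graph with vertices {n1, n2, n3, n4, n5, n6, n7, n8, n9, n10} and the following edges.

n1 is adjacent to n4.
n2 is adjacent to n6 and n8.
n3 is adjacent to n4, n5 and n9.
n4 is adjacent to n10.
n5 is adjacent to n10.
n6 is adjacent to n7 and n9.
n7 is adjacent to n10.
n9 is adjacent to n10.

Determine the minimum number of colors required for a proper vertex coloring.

2

n2 and n8 are adjacent, so at least 2 colors are needed.
2 colors suffice: color 1 → {n1, n3, n6, n8, n10}; color 2 → {n2, n4, n5, n7, n9}. Each edge has distinct colors on its endpoints.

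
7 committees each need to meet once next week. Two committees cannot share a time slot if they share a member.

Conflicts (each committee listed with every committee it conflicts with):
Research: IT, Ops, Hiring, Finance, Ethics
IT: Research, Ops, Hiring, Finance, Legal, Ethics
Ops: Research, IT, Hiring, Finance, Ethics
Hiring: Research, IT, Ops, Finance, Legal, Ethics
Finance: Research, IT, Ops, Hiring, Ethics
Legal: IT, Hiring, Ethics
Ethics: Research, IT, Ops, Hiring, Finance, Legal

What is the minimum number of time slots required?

Research, IT, Ops, Hiring, Finance, Ethics are mutually in conflict, so at least 6 time slots are needed.
A valid assignment using 6 time slots: Research=4, IT=3, Ops=5, Hiring=1, Finance=6, Legal=4, Ethics=2. Every pair that conflicts lands in different time slots.

6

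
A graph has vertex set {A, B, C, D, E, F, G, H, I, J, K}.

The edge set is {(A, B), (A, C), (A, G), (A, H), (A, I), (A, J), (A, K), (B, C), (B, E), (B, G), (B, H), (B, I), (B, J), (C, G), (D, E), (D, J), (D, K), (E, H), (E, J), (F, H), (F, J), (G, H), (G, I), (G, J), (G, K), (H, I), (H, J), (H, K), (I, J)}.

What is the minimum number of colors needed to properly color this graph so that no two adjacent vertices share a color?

6

A, B, G, H, I, J are mutually adjacent (a clique of size 6), so at least 6 colors are needed.
6 colors suffice: color 1 → {C, J, K}; color 2 → {D, H}; color 3 → {E, F, G}; color 4 → {B}; color 5 → {A}; color 6 → {I}. Every edge joins two different colors.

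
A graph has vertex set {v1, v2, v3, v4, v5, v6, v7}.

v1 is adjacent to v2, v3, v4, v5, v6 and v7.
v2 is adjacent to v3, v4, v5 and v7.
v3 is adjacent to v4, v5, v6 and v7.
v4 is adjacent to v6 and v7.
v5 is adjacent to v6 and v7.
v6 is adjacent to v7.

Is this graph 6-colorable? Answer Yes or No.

Yes

The chromatic number is 5. v1, v3, v5, v6, v7 form a clique, so at least 5 colors are needed.
5 colors suffice: color R → {v7}; color B → {v1}; color G → {v3}; color Y → {v2, v6}; color P → {v4, v5}.
Since 6 ≥ 5, a proper 6-coloring certainly exists.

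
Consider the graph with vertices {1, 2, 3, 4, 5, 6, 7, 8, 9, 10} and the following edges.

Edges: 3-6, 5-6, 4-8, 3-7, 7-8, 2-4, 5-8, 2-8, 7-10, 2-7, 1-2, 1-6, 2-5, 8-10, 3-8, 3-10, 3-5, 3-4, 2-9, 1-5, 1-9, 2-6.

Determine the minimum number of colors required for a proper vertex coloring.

3, 7, 8, 10 form a clique, so at least 4 colors are needed.
4 colors suffice: 1=d, 2=a, 3=a, 4=c, 5=c, 6=b, 7=c, 8=b, 9=b, 10=d. No two adjacent vertices share a color.

4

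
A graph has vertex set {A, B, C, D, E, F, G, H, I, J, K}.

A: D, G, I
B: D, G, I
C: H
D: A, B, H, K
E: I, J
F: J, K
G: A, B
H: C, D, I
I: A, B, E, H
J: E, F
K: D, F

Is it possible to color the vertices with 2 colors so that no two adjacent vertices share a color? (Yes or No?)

No

The cycle I-B-D-K-F-J-E-I has odd length 7, so it cannot be 2-colored; at least 3 colors are needed.
So 2 colors are not enough.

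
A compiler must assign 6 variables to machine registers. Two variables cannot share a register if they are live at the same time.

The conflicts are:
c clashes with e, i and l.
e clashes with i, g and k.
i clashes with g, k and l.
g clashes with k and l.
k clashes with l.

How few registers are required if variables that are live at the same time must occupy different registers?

e, i, g, k are mutually in conflict, so at least 4 registers are needed.
4 registers suffice: c=2, e=3, i=1, g=2, k=4, l=3. Each listed conflict is separated.

4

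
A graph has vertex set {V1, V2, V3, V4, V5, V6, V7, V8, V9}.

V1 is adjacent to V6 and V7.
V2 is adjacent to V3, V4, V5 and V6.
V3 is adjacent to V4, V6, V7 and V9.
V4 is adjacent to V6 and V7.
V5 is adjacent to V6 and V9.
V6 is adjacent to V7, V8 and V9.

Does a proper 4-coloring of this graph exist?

Yes

The chromatic number is 4. V3, V4, V6, V7 are mutually adjacent (a clique of size 4), so at least 4 colors are needed.
A valid assignment using 4 colors: V1=2, V2=4, V3=2, V4=3, V5=2, V6=1, V7=4, V8=2, V9=3.
That is already a proper 4-coloring.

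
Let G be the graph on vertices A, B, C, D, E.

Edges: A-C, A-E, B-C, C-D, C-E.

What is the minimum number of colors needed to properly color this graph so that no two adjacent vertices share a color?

A, C, E are pairwise adjacent, so at least 3 colors are needed.
One proper 3-coloring: A=2, B=2, C=1, D=2, E=3. Each edge has distinct colors on its endpoints.

3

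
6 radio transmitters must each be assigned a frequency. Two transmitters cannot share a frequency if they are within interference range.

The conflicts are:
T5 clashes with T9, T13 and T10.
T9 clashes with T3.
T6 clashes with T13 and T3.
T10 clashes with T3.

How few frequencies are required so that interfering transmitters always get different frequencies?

3

The cycle T5-T9-T3-T6-T13-T5 has odd length 5, so it cannot be 2-colored; at least 3 frequencies are needed.
3 frequencies suffice: frequency 1 → {T5, T3}; frequency 2 → {T9, T13, T10}; frequency 3 → {T6}. No two conflicting transmitters share a frequency.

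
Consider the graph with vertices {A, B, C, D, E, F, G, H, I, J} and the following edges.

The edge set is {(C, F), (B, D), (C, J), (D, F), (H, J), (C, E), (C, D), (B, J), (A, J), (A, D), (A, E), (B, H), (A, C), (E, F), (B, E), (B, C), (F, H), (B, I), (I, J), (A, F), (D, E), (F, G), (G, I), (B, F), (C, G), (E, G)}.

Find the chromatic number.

5

A, C, D, E, F are pairwise adjacent (a clique of size 5), so at least 5 colors are needed.
5 colors suffice: color 1 → {C, H, I}; color 2 → {A, B, G}; color 3 → {F, J}; color 4 → {E}; color 5 → {D}. Every edge joins two different colors.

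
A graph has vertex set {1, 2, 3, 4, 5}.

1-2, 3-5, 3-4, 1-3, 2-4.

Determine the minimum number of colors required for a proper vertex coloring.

2

3 and 5 are adjacent, so at least 2 colors are needed.
2 colors suffice: color a → {2, 3}; color b → {1, 4, 5}. Each edge has distinct colors on its endpoints.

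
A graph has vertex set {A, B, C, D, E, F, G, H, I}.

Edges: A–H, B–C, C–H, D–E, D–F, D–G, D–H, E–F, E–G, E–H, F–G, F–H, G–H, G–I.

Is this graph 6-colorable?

Yes

The chromatic number is 5. D, E, F, G, H form a clique, so at least 5 colors are needed.
5 colors suffice: color 1 → {B, H, I}; color 2 → {A, C, G}; color 3 → {D}; color 4 → {E}; color 5 → {F}.
Since 6 ≥ 5, a proper 6-coloring certainly exists.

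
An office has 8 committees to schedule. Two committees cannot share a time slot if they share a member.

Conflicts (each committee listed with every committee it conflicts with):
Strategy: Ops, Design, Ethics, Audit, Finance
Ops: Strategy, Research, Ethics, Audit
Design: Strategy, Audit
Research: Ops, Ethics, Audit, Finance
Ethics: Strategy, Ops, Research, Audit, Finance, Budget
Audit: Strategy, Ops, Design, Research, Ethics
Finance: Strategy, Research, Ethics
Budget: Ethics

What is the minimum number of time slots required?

4

Strategy, Ops, Ethics, Audit all conflict with each other, so at least 4 time slots are needed.
4 time slots suffice: time slot 1 → {Design, Ethics}; time slot 2 → {Strategy, Research, Budget}; time slot 3 → {Audit, Finance}; time slot 4 → {Ops}. No two conflicting committees share a time slot.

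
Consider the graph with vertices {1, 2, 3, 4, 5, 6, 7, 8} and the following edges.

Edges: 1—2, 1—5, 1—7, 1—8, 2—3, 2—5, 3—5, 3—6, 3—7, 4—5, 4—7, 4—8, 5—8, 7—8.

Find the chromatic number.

2, 3, 5 form a triangle, so at least 3 colors are needed.
3 colors suffice: color red → {5, 6, 7}; color blue → {1, 3, 4}; color green → {2, 8}. Every edge joins two different colors.

3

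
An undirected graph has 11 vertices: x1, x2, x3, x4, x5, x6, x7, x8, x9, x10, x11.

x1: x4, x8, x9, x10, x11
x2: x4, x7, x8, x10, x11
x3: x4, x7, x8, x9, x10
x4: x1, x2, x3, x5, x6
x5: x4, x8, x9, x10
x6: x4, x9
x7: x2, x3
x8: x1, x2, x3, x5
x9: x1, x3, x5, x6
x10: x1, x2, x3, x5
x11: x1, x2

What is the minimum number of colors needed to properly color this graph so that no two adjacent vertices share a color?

x4 and x5 are adjacent, so at least 2 colors are needed.
A valid assignment using 2 colors: x1=2, x2=2, x3=2, x4=1, x5=2, x6=2, x7=1, x8=1, x9=1, x10=1, x11=1. No two adjacent vertices share a color.

2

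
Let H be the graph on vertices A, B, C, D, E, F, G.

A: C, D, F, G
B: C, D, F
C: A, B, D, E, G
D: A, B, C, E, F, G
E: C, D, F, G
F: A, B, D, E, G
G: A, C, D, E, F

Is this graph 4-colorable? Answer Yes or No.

Yes

The chromatic number is 4. C, D, E, G are mutually adjacent (a clique of size 4), so at least 4 colors are needed.
4 colors suffice: color red → {D}; color blue → {C, F}; color green → {B, G}; color yellow → {A, E}.
That is already a proper 4-coloring.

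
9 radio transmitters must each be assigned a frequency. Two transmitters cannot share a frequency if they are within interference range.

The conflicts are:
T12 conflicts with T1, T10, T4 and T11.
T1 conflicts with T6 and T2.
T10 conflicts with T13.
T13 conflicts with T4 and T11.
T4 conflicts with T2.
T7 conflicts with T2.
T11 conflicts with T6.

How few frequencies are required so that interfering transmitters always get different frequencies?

2

T13 and T11 conflict, so at least 2 frequencies are needed.
A valid assignment using 2 frequencies: T12=1, T1=2, T10=2, T13=1, T4=2, T7=2, T11=2, T6=1, T2=1. Every pair that conflicts lands in different frequencies.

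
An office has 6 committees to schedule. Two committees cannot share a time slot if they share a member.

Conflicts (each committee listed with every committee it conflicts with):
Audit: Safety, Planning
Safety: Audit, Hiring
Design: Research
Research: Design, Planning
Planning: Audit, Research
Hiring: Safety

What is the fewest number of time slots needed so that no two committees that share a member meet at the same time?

Safety and Hiring conflict, so at least 2 time slots are needed.
2 time slots suffice: time slot 1 → {Safety, Design, Planning}; time slot 2 → {Audit, Research, Hiring}. Every pair that conflicts lands in different time slots.

2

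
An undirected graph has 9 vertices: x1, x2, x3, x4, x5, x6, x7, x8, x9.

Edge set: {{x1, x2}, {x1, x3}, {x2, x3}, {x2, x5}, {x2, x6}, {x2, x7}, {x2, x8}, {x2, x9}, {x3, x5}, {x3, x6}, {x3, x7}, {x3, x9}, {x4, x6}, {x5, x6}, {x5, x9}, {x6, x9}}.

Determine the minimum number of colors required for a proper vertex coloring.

5

x2, x3, x5, x6, x9 are mutually adjacent (a clique of size 5), so at least 5 colors are needed.
5 colors suffice: color red → {x2, x4}; color blue → {x3, x8}; color green → {x1, x6, x7}; color yellow → {x5}; color purple → {x9}. No two adjacent vertices share a color.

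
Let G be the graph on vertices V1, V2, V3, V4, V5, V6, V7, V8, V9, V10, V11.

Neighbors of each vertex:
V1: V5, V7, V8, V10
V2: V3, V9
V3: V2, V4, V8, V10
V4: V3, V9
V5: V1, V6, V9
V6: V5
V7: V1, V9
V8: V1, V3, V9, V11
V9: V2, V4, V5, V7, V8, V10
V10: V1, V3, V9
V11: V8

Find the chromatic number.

2

V1 and V10 are adjacent, so at least 2 colors are needed.
One proper 2-coloring: V1=R, V2=B, V3=R, V4=B, V5=B, V6=R, V7=B, V8=B, V9=R, V10=B, V11=R. Each edge has distinct colors on its endpoints.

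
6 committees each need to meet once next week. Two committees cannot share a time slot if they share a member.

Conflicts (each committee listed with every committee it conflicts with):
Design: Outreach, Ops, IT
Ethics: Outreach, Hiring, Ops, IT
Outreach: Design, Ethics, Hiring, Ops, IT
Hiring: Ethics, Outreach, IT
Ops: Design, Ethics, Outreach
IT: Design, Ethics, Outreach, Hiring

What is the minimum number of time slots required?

Ethics, Outreach, Hiring, IT are mutually in conflict, so at least 4 time slots are needed.
4 time slots suffice: Design=3, Ethics=3, Outreach=1, Hiring=4, Ops=2, IT=2. Every pair that conflicts lands in different time slots.

4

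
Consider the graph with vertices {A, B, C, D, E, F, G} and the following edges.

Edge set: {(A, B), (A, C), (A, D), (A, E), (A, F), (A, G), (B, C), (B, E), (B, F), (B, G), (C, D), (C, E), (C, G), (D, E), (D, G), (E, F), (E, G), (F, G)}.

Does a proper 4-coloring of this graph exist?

No

A, B, E, F, G form a clique, so at least 5 colors are needed.
So 4 colors are not enough.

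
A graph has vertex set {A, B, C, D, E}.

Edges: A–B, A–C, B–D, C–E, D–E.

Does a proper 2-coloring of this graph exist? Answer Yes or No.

No

The cycle B-A-C-E-D-B has odd length 5, so it cannot be 2-colored; at least 3 colors are needed.
So 2 colors are not enough.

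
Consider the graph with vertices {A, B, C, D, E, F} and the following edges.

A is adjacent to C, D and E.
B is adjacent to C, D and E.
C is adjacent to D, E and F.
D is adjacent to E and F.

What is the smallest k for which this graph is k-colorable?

4

A, C, D, E are mutually adjacent (a clique of size 4), so at least 4 colors are needed.
4 colors suffice: color 1 → {C}; color 2 → {D}; color 3 → {E, F}; color 4 → {A, B}. Every edge joins two different colors.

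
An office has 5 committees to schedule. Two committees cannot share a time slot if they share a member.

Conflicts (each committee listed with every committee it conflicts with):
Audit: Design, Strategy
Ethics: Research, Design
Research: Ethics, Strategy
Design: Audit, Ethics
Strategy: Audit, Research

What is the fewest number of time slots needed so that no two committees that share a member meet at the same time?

The cycle Design-Ethics-Research-Strategy-Audit-Design has odd length 5, so it cannot be 2-colored; at least 3 time slots are needed.
A valid assignment using 3 time slots: Audit=1, Ethics=3, Research=1, Design=2, Strategy=2. No two conflicting committees share a time slot.

3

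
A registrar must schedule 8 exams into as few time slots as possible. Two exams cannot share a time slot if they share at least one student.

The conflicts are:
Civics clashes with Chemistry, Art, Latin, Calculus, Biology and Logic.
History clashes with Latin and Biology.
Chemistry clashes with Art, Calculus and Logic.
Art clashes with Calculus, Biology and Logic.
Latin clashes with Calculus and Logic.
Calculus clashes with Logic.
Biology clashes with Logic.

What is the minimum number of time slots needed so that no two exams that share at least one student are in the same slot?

5

Civics, Chemistry, Art, Calculus, Logic all conflict with each other, so at least 5 time slots are needed.
5 time slots suffice: time slot 1 → {History, Logic}; time slot 2 → {Civics}; time slot 3 → {Art, Latin}; time slot 4 → {Calculus, Biology}; time slot 5 → {Chemistry}. No two conflicting exams share a time slot.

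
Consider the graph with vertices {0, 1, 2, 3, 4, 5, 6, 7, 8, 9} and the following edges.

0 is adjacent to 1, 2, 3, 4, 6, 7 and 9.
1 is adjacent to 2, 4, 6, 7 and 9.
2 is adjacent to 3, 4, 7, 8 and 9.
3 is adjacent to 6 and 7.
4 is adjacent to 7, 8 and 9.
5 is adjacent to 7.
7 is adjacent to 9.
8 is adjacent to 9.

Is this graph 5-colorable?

0, 1, 2, 4, 7, 9 form a clique, so at least 6 colors are needed.
So 5 colors are not enough.

No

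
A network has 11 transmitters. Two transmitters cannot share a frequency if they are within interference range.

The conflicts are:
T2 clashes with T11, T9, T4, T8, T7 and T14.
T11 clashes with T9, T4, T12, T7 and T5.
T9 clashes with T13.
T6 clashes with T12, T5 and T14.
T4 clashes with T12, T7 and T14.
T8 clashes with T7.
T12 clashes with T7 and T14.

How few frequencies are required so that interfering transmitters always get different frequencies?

4

T2, T11, T4, T7 are mutually in conflict, so at least 4 frequencies are needed.
4 frequencies suffice: frequency 1 → {T2, T12, T5, T13}; frequency 2 → {T11, T8, T14}; frequency 3 → {T9, T6, T4}; frequency 4 → {T7}. Every pair that conflicts lands in different frequencies.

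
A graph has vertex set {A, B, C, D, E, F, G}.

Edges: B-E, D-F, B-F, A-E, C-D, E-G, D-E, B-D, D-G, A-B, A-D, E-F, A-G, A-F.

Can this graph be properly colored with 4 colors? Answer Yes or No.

A, B, D, E, F form a clique, so at least 5 colors are needed.
So 4 colors are not enough.

No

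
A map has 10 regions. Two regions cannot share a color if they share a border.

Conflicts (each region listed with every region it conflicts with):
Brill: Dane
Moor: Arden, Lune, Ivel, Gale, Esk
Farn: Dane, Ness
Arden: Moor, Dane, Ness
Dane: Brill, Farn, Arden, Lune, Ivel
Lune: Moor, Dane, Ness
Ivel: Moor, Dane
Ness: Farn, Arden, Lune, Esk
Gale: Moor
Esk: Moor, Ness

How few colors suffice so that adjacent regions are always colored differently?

Brill and Dane conflict, so at least 2 colors are needed.
2 colors suffice: Brill=2, Moor=1, Farn=2, Arden=2, Dane=1, Lune=2, Ivel=2, Ness=1, Gale=2, Esk=2. No two conflicting regions share a color.

2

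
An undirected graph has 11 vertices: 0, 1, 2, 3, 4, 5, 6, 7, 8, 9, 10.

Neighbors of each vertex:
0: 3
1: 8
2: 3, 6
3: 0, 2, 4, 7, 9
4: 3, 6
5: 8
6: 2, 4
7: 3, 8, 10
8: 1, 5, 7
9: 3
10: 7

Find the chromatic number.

2

5 and 8 are adjacent, so at least 2 colors are needed.
2 colors suffice: color a → {3, 6, 8, 10}; color b → {0, 1, 2, 4, 5, 7, 9}. Each edge has distinct colors on its endpoints.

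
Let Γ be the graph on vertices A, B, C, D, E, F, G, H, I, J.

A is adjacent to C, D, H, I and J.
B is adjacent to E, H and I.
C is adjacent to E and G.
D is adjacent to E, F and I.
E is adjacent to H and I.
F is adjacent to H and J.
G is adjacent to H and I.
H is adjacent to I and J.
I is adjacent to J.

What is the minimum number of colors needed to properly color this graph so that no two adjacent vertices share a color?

B, E, H, I are pairwise adjacent (a clique of size 4), so at least 4 colors are needed.
4 colors suffice: color 1 → {C, F, I}; color 2 → {D, H}; color 3 → {A, E, G}; color 4 → {B, J}. No two adjacent vertices share a color.

4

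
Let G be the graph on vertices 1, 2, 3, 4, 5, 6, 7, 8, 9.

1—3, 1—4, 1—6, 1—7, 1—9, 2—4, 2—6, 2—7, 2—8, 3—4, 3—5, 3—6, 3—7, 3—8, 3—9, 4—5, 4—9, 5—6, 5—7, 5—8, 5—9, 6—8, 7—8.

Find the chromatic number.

3, 4, 5, 9 form a clique, so at least 4 colors are needed.
A valid assignment using 4 colors: 1=b, 2=a, 3=a, 4=c, 5=b, 6=c, 7=c, 8=d, 9=d. Every edge joins two different colors.

4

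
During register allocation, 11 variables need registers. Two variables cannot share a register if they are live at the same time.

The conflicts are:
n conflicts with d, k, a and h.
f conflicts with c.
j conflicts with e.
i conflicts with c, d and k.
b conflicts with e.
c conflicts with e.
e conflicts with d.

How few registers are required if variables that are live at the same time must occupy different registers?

2

n and a conflict, so at least 2 registers are needed.
A valid assignment using 2 registers: n=1, f=1, j=2, i=1, b=2, c=2, e=1, d=2, k=2, a=2, h=2. Every pair that conflicts lands in different registers.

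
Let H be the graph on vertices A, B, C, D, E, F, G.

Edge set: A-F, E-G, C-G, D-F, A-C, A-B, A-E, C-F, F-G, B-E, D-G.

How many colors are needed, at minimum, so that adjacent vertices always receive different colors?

3

A, B, E form a triangle, so at least 3 colors are needed.
3 colors suffice: color 1 → {A, G}; color 2 → {E, F}; color 3 → {B, C, D}. Every edge joins two different colors.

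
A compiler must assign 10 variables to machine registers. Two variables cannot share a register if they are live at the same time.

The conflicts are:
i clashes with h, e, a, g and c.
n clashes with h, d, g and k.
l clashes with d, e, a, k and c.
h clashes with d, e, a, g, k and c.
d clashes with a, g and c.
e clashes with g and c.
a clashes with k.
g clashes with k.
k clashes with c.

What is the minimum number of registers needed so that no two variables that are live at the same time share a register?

n, h, d, g are mutually in conflict, so at least 4 registers are needed.
4 registers suffice: register 1 → {l, h}; register 2 → {i, d, k}; register 3 → {a, g, c}; register 4 → {n, e}. Every pair that conflicts lands in different registers.

4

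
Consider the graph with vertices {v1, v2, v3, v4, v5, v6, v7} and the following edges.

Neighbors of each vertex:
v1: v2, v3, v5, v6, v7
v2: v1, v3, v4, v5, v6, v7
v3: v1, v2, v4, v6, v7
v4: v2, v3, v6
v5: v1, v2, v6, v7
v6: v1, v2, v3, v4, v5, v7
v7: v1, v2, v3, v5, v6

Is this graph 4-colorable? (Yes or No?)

No

v1, v2, v3, v6, v7 are pairwise adjacent (a clique of size 5), so at least 5 colors are needed.
So 4 colors are not enough.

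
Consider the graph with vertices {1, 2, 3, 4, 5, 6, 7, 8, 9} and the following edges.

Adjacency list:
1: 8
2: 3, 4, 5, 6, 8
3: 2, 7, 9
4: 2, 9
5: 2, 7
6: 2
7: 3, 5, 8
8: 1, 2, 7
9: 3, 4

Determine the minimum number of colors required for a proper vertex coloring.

2

2 and 4 are adjacent, so at least 2 colors are needed.
One proper 2-coloring: 1=red, 2=red, 3=blue, 4=blue, 5=blue, 6=blue, 7=red, 8=blue, 9=red. Each edge has distinct colors on its endpoints.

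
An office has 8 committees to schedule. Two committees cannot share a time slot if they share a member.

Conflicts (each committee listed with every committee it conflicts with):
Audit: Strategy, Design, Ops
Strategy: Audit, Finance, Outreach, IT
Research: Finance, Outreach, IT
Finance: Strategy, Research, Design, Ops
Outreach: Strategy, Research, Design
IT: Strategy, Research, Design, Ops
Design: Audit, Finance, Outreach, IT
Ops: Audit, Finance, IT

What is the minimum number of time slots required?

2

IT and Ops conflict, so at least 2 time slots are needed.
Using 2 time slots: Audit=2, Strategy=1, Research=1, Finance=2, Outreach=2, IT=2, Design=1, Ops=1. Each listed conflict is separated.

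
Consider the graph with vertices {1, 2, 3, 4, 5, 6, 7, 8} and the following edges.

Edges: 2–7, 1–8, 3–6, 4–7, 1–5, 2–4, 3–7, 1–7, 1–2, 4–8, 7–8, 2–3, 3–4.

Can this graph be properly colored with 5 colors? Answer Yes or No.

Yes

The chromatic number is 4. 2, 3, 4, 7 form a clique, so at least 4 colors are needed.
A valid assignment using 4 colors: 1=blue, 2=yellow, 3=blue, 4=green, 5=red, 6=red, 7=red, 8=yellow.
Since 5 ≥ 4, a proper 5-coloring certainly exists.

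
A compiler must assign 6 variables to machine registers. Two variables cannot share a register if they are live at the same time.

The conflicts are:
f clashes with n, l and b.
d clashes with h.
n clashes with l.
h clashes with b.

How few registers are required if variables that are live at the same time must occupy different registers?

f, n, l pairwise conflict, so at least 3 registers are needed.
3 registers suffice: register 1 → {f, h}; register 2 → {d, n, b}; register 3 → {l}. No two conflicting variables share a register.

3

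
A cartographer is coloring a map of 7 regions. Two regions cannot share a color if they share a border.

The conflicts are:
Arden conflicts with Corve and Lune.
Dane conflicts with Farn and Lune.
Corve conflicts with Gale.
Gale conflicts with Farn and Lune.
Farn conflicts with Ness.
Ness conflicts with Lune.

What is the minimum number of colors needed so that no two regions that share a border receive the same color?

Arden and Corve conflict, so at least 2 colors are needed.
2 colors suffice: color 1 → {Corve, Farn, Lune}; color 2 → {Arden, Dane, Gale, Ness}. Each listed conflict is separated.

2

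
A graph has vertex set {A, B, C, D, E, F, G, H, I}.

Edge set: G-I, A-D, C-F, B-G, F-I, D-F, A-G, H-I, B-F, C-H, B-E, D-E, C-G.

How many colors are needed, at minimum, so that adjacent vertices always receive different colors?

The cycle A-G-B-E-D-A has odd length 5, so it cannot be 2-colored; at least 3 colors are needed.
One proper 3-coloring: A=green, B=blue, C=blue, D=blue, E=red, F=red, G=red, H=red, I=blue. Each edge has distinct colors on its endpoints.

3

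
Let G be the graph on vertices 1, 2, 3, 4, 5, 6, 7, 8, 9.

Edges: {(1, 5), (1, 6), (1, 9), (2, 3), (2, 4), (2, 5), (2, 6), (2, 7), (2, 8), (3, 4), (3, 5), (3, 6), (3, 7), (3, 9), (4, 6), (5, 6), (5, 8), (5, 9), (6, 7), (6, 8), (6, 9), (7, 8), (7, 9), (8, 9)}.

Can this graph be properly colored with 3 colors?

No

2, 3, 4, 6 form a clique, so at least 4 colors are needed.
So 3 colors are not enough.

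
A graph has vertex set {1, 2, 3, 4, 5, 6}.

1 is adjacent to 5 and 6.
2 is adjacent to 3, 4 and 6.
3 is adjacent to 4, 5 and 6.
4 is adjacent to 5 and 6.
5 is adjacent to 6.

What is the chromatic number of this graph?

3, 4, 5, 6 form a clique, so at least 4 colors are needed.
4 colors suffice: color red → {6}; color blue → {2, 5}; color green → {1, 3}; color yellow → {4}. Every edge joins two different colors.

4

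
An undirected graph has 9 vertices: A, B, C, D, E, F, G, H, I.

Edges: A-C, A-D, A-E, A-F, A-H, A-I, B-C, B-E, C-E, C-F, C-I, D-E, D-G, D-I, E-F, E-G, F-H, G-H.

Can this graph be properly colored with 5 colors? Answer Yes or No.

The chromatic number is 4. A, C, E, F form a clique, so at least 4 colors are needed.
A valid assignment using 4 colors: A=1, B=1, C=3, D=3, E=2, F=4, G=1, H=2, I=2.
Since 5 ≥ 4, a proper 5-coloring certainly exists.

Yes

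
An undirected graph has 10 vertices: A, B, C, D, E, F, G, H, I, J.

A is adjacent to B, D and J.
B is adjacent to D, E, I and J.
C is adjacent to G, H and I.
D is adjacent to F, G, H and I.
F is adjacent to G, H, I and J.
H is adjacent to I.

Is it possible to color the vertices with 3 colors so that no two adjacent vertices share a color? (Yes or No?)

D, F, H, I are mutually adjacent (a clique of size 4), so at least 4 colors are needed.
So 3 colors are not enough.

No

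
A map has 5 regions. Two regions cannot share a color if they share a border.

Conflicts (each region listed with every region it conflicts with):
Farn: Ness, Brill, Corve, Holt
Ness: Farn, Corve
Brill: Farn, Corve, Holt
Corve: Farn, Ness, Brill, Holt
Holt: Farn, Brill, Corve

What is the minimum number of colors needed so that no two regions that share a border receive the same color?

4

Farn, Brill, Corve, Holt all conflict with each other, so at least 4 colors are needed.
4 colors suffice: Farn=1, Ness=3, Brill=4, Corve=2, Holt=3. No two conflicting regions share a color.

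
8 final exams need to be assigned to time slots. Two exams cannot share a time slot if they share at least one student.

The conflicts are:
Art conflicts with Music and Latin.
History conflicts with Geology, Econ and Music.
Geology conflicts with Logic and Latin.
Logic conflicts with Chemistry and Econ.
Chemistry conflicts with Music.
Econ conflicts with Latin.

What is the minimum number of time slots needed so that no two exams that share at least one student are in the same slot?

3

The cycle Music-Chemistry-Logic-Econ-History-Music has odd length 5, so it cannot be 2-colored; at least 3 time slots are needed.
A valid assignment using 3 time slots: Art=3, History=1, Geology=2, Logic=1, Chemistry=3, Econ=2, Music=2, Latin=1. Every pair that conflicts lands in different time slots.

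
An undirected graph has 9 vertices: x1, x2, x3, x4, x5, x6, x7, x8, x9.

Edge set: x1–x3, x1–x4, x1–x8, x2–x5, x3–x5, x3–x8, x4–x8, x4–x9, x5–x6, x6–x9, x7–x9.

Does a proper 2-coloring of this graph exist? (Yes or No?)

x1, x4, x8 are mutually adjacent, so at least 3 colors are needed.
So 2 colors are not enough.

No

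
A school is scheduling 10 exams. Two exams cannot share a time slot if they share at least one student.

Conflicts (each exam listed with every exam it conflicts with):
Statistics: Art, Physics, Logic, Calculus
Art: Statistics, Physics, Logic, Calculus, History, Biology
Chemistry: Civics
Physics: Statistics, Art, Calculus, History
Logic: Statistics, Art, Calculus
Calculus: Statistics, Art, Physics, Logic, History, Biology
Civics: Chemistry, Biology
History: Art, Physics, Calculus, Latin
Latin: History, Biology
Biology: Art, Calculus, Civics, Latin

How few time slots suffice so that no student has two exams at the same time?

Statistics, Art, Physics, Calculus all conflict with each other, so at least 4 time slots are needed.
Using 4 time slots: Statistics=4, Art=2, Chemistry=2, Physics=3, Logic=3, Calculus=1, Civics=1, History=4, Latin=1, Biology=3. Every pair that conflicts lands in different time slots.

4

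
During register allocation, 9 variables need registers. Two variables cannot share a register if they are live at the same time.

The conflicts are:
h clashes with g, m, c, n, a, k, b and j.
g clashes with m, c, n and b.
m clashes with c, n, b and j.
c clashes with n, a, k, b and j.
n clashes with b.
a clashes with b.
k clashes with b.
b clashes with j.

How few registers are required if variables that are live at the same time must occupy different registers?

h, g, m, c, n, b all conflict with each other, so at least 6 registers are needed.
6 registers suffice: register 1 → {h}; register 2 → {c}; register 3 → {b}; register 4 → {m, a, k}; register 5 → {n, j}; register 6 → {g}. Every pair that conflicts lands in different registers.

6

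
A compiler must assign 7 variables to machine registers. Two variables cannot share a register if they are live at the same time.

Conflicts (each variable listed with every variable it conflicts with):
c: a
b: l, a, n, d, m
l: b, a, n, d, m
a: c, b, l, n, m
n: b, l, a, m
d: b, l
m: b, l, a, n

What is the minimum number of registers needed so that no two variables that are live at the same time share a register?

b, l, a, n, m are mutually in conflict, so at least 5 registers are needed.
5 registers suffice: c=2, b=2, l=3, a=1, n=4, d=1, m=5. No two conflicting variables share a register.

5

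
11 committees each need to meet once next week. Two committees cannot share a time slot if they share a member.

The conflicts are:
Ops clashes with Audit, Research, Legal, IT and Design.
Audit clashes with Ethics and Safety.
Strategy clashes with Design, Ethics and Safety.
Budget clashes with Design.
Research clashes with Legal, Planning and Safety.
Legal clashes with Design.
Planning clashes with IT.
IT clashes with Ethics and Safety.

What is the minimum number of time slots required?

3

Ops, Research, Legal pairwise conflict, so at least 3 time slots are needed.
3 time slots suffice: Ops=1, Audit=2, Strategy=3, Budget=1, Research=2, Legal=3, Planning=1, IT=2, Design=2, Ethics=1, Safety=1. Every pair that conflicts lands in different time slots.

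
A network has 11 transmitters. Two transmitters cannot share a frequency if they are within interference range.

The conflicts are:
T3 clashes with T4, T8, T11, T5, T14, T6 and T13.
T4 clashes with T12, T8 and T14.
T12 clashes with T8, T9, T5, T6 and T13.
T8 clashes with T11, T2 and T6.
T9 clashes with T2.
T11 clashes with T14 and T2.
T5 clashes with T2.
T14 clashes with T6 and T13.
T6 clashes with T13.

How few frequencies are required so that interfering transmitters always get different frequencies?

4

T3, T14, T6, T13 pairwise conflict, so at least 4 frequencies are needed.
4 frequencies suffice: frequency 1 → {T3, T12, T2}; frequency 2 → {T8, T9, T5, T14}; frequency 3 → {T4, T11, T6}; frequency 4 → {T13}. Every pair that conflicts lands in different frequencies.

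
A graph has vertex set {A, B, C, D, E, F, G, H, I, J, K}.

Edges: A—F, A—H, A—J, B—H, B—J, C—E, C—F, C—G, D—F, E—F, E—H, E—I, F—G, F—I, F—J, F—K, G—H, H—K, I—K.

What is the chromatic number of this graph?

3

F, I, K are pairwise adjacent, so at least 3 colors are needed.
3 colors suffice: color 1 → {F, H}; color 2 → {D, E, G, J, K}; color 3 → {A, B, C, I}. Each edge has distinct colors on its endpoints.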